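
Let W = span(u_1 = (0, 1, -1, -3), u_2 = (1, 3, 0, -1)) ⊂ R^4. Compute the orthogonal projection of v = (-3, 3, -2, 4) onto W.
proj_W(v) = (64/85, 103/85, 89/85, 203/85)

Set up U = [u_1 | ... | u_2] ∈ R^(4×2). The projector onto W = col(U) is P = U (U^T U)^(-1) U^T.
Compute U^T U =
  [11, 6]
  [6, 11],
and U^T v = (-7, 2).
Solve U^T U · c = U^T v for the coefficients: c = (-89/85, 64/85). The projection is proj_W(v) = U c.
Check: (v - proj_W(v)) · u_1 = 0  (should be 0).
Check: (v - proj_W(v)) · u_2 = 0  (should be 0).
Result: proj_W(v) = (64/85, 103/85, 89/85, 203/85).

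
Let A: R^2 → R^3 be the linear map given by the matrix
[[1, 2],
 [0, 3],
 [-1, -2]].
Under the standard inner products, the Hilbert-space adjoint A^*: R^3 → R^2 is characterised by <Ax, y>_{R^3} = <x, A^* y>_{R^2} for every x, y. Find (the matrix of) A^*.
A^* = A^T =
[[1, 0, -1],
 [2, 3, -2]]

For real matrices with standard dot products, the defining identity <Ax, y> = <x, A^* y> gives (Ax)^T y = x^T (A^*) y, i.e. x^T A^T y = x^T (A^*) y. Since this holds for all x, y, we must have A^* = A^T. Therefore
A^* =
[[1, 0, -1],
 [2, 3, -2]].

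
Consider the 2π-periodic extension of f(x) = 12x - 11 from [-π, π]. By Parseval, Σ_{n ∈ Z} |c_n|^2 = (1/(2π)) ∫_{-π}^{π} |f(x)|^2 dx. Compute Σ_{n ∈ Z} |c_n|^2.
Σ |c_n|^2 = 48π^2 + 121

Expand and integrate term by term over [-π, π]:
  ∫ (12x)^2 dx = 144·(2π^3/3); ∫ 2·12·(-11)·x dx = 0 (odd integrand); ∫ (-11)^2 dx = 121·2π.
So (1/(2π)) ∫_{-π}^{π} (12x - 11)^2 dx = 144π^2/3 + 121 = 48π^2 + 121.
Parseval ⇒ Σ |c_n|^2 = 48π^2 + 121.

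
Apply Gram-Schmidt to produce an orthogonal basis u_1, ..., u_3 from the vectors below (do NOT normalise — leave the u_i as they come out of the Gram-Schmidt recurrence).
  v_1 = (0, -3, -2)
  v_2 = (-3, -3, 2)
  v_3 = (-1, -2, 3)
Orthogonal basis:
  u_1 = (0, -3, -2)
  u_2 = (-3, -24/13, 36/13)
  u_3 = (36/29, -18/29, 27/29)

Apply the Gram-Schmidt recurrence
  u_1 = v_1
  u_i = v_i − Σ_{j<i} ((v_i · u_j) / (u_j · u_j)) · u_j.

Step by step this gives:
  u_1 = (0, -3, -2)
  u_2 = (-3, -24/13, 36/13)
  u_3 = (36/29, -18/29, 27/29)

Orthogonality check:
  u_2 · u_1 = 0 (should be 0)
  u_3 · u_1 = 0 (should be 0)
  u_3 · u_2 = 0 (should be 0)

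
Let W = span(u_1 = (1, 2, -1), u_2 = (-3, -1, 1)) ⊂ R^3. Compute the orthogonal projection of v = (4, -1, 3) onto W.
proj_W(v) = (103/30, -32/15, 1/6)

Set up U = [u_1 | ... | u_2] ∈ R^(3×2). The projector onto W = col(U) is P = U (U^T U)^(-1) U^T.
Compute U^T U =
  [6, -6]
  [-6, 11],
and U^T v = (-1, -8).
Solve U^T U · c = U^T v for the coefficients: c = (-59/30, -9/5). The projection is proj_W(v) = U c.
Check: (v - proj_W(v)) · u_1 = 0  (should be 0).
Check: (v - proj_W(v)) · u_2 = 0  (should be 0).
Result: proj_W(v) = (103/30, -32/15, 1/6).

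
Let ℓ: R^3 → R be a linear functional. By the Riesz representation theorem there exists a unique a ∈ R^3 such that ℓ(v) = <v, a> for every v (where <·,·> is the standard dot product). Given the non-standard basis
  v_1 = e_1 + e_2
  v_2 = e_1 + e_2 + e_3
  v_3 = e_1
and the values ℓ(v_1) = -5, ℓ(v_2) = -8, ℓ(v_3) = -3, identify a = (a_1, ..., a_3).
a = (-3, -2, -3)

Write a = (a_1, ..., a_3) in the standard basis. For each basis vector v_i, ℓ(v_i) = <v_i, a> is a linear equation in the a_j's. Collect the n equations into a matrix system V a = ℓ, where row i of V is v_i (expressed in the standard basis). Since V is invertible (lower-triangular with 1s on the diagonal, up to permutation), solve by back-substitution:
  V =
[[1, 1, 0],
 [1, 1, 1],
 [1, 0, 0]]
  V a = (-5, -8, -3)
Solving gives a = (-3, -2, -3).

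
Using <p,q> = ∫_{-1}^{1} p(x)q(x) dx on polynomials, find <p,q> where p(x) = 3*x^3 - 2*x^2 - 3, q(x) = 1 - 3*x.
<p,q> = -164/15

Expand the product: p(x)·q(x) = -9*x^4 + 9*x^3 - 2*x^2 + 9*x - 3.
∫_{-1}^{1} of each monomial x^k gives [2/(k+1) if k even, 0 if k odd]. Integrating term-by-term (or equivalently evaluating the antiderivative F(x) = -9*x^5/5 + 9*x^4/4 - 2*x^3/3 + 9*x^2/2 - 3*x at the endpoints):
  F(1) − F(−1) = 77/60 − (733/60) = -164/15.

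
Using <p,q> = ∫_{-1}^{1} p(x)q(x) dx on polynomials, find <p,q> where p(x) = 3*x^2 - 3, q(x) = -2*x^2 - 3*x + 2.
<p,q> = -32/5

Expand the product: p(x)·q(x) = -6*x^4 - 9*x^3 + 12*x^2 + 9*x - 6.
∫_{-1}^{1} of each monomial x^k gives [2/(k+1) if k even, 0 if k odd]. Integrating term-by-term (or equivalently evaluating the antiderivative F(x) = -6*x^5/5 - 9*x^4/4 + 4*x^3 + 9*x^2/2 - 6*x at the endpoints):
  F(1) − F(−1) = -19/20 − (109/20) = -32/5.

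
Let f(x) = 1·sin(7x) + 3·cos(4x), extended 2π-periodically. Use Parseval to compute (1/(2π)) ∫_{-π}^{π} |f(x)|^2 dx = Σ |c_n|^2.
Σ |c_n|^2 = 5

Expand |f|^2 and use orthogonality of {sin(nx), cos(mx)} on [-π, π]:
  ∫_{-π}^{π} sin(nx)^2 dx = π, ∫ cos(mx)^2 dx = π, and cross terms integrate to 0.
So ∫_{-π}^{π} f(x)^2 dx = 1^2 · π + 3^2 · π = (1 + 9)π.
Divide by 2π: (1 + 9)/2 = 5.
By Parseval, this equals Σ |c_n|^2.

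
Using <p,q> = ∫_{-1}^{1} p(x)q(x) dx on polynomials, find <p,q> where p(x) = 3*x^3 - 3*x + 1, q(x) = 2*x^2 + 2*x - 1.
<p,q> = -34/15

Expand the product: p(x)·q(x) = 6*x^5 + 6*x^4 - 9*x^3 - 4*x^2 + 5*x - 1.
∫_{-1}^{1} of each monomial x^k gives [2/(k+1) if k even, 0 if k odd]. Integrating term-by-term (or equivalently evaluating the antiderivative F(x) = x^6 + 6*x^5/5 - 9*x^4/4 - 4*x^3/3 + 5*x^2/2 - x at the endpoints):
  F(1) − F(−1) = 7/60 − (143/60) = -34/15.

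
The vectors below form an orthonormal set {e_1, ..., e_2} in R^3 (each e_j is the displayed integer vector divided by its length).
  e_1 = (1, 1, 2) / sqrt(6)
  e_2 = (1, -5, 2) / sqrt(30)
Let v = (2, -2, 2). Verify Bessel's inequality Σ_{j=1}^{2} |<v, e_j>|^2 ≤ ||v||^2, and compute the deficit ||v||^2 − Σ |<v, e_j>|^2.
Σ |<v, e_j>|^2 = 56/5; ||v||^2 = 12; deficit = 4/5

Write each e_j = u_j / sqrt(<u_j, u_j>) where u_j is the displayed integer vector. Then <v, e_j> = <v, u_j> / sqrt(<u_j, u_j>), so |<v, e_j>|^2 = <v, u_j>^2 / <u_j, u_j>.
Coefficients: <v, e_1> = 4/sqrt(6), <v, e_2> = 16/sqrt(30).
Square and sum: Σ |<v, e_j>|^2 = 56/5.
Compute ||v||^2 = v·v = 12.
Deficit = 12 − 56/5 = 4/5 ≥ 0, confirming Bessel's inequality. (The deficit equals ||v − Σ <v,e_j> e_j||^2, the squared distance from v to span{e_j}.)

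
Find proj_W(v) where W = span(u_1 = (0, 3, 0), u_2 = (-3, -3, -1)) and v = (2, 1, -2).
proj_W(v) = (6/5, 1, 2/5)

Set up U = [u_1 | ... | u_2] ∈ R^(3×2). The projector onto W = col(U) is P = U (U^T U)^(-1) U^T.
Compute U^T U =
  [9, -9]
  [-9, 19],
and U^T v = (3, -7).
Solve U^T U · c = U^T v for the coefficients: c = (-1/15, -2/5). The projection is proj_W(v) = U c.
Check: (v - proj_W(v)) · u_1 = 0  (should be 0).
Check: (v - proj_W(v)) · u_2 = 0  (should be 0).
Result: proj_W(v) = (6/5, 1, 2/5).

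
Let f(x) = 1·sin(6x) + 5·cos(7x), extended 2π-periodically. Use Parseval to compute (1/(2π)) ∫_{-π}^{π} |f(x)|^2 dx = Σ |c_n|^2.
Σ |c_n|^2 = 13

Expand |f|^2 and use orthogonality of {sin(nx), cos(mx)} on [-π, π]:
  ∫_{-π}^{π} sin(nx)^2 dx = π, ∫ cos(mx)^2 dx = π, and cross terms integrate to 0.
So ∫_{-π}^{π} f(x)^2 dx = 1^2 · π + 5^2 · π = (1 + 25)π.
Divide by 2π: (1 + 25)/2 = 13.
By Parseval, this equals Σ |c_n|^2.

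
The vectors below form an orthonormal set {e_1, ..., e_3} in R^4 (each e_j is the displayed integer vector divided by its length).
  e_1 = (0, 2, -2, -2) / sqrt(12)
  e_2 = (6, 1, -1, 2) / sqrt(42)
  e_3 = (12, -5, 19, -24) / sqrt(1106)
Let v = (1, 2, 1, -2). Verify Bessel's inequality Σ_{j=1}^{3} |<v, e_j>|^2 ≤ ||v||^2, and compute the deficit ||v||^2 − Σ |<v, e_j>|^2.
Σ |<v, e_j>|^2 = 594/79; ||v||^2 = 10; deficit = 196/79

Write each e_j = u_j / sqrt(<u_j, u_j>) where u_j is the displayed integer vector. Then <v, e_j> = <v, u_j> / sqrt(<u_j, u_j>), so |<v, e_j>|^2 = <v, u_j>^2 / <u_j, u_j>.
Coefficients: <v, e_1> = 6/sqrt(12), <v, e_2> = 3/sqrt(42), <v, e_3> = 69/sqrt(1106).
Square and sum: Σ |<v, e_j>|^2 = 594/79.
Compute ||v||^2 = v·v = 10.
Deficit = 10 − 594/79 = 196/79 ≥ 0, confirming Bessel's inequality. (The deficit equals ||v − Σ <v,e_j> e_j||^2, the squared distance from v to span{e_j}.)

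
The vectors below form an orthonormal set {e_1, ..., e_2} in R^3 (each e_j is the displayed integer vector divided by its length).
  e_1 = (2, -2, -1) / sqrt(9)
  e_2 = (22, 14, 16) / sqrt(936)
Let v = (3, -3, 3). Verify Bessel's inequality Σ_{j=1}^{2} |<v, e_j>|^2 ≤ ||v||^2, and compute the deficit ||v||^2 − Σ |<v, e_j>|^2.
Σ |<v, e_j>|^2 = 189/13; ||v||^2 = 27; deficit = 162/13

Write each e_j = u_j / sqrt(<u_j, u_j>) where u_j is the displayed integer vector. Then <v, e_j> = <v, u_j> / sqrt(<u_j, u_j>), so |<v, e_j>|^2 = <v, u_j>^2 / <u_j, u_j>.
Coefficients: <v, e_1> = 9/sqrt(9), <v, e_2> = 72/sqrt(936).
Square and sum: Σ |<v, e_j>|^2 = 189/13.
Compute ||v||^2 = v·v = 27.
Deficit = 27 − 189/13 = 162/13 ≥ 0, confirming Bessel's inequality. (The deficit equals ||v − Σ <v,e_j> e_j||^2, the squared distance from v to span{e_j}.)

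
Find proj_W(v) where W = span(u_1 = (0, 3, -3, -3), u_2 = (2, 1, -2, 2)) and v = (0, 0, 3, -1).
proj_W(v) = (-22/19, -20/19, 31/19, -13/19)

Set up U = [u_1 | ... | u_2] ∈ R^(4×2). The projector onto W = col(U) is P = U (U^T U)^(-1) U^T.
Compute U^T U =
  [27, 3]
  [3, 13],
and U^T v = (-6, -8).
Solve U^T U · c = U^T v for the coefficients: c = (-3/19, -11/19). The projection is proj_W(v) = U c.
Check: (v - proj_W(v)) · u_1 = 0  (should be 0).
Check: (v - proj_W(v)) · u_2 = 0  (should be 0).
Result: proj_W(v) = (-22/19, -20/19, 31/19, -13/19).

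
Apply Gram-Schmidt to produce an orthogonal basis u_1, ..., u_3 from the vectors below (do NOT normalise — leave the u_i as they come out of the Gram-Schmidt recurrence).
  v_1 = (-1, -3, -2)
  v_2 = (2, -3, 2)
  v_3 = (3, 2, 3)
Orthogonal basis:
  u_1 = (-1, -3, -2)
  u_2 = (31/14, -33/14, 17/7)
  u_3 = (156/229, 26/229, -117/229)

Apply the Gram-Schmidt recurrence
  u_1 = v_1
  u_i = v_i − Σ_{j<i} ((v_i · u_j) / (u_j · u_j)) · u_j.

Step by step this gives:
  u_1 = (-1, -3, -2)
  u_2 = (31/14, -33/14, 17/7)
  u_3 = (156/229, 26/229, -117/229)

Orthogonality check:
  u_2 · u_1 = 0 (should be 0)
  u_3 · u_1 = 0 (should be 0)
  u_3 · u_2 = 0 (should be 0)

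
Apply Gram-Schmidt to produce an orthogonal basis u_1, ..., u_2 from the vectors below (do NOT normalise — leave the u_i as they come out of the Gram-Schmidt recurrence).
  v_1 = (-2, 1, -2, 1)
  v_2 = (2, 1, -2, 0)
Orthogonal basis:
  u_1 = (-2, 1, -2, 1)
  u_2 = (11/5, 9/10, -9/5, -1/10)

Apply the Gram-Schmidt recurrence
  u_1 = v_1
  u_i = v_i − Σ_{j<i} ((v_i · u_j) / (u_j · u_j)) · u_j.

Step by step this gives:
  u_1 = (-2, 1, -2, 1)
  u_2 = (11/5, 9/10, -9/5, -1/10)

Orthogonality check:
  u_2 · u_1 = 0 (should be 0)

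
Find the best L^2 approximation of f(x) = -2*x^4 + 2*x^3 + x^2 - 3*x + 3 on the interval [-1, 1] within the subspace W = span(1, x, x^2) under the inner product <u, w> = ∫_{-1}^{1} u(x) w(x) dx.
g(x) = -5*x^2/7 - 9*x/5 + 111/35

The best approximation g ∈ W is the orthogonal projection of f onto W. Writing g = a_0 + a_1 x + a_2 x^2, the coefficients solve the normal equations G · a = b where
  G_{ij} = <φ_i, φ_j> and b_i = <f, φ_i>, with φ_0 = 1, φ_1 = x, φ_2 = x^2.
G =
  [2, 0, 2/3]
  [0, 2/3, 0]
  [2/3, 0, 2/5],
b = (88/15, -6/5, 64/35).
Solving gives a_0 = 111/35, a_1 = -9/5, a_2 = -5/7, so
  g(x) = -5*x^2/7 - 9*x/5 + 111/35.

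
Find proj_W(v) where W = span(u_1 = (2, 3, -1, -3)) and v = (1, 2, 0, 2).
proj_W(v) = (4/23, 6/23, -2/23, -6/23)

Set up U = [u_1 | ... | u_1] ∈ R^(4×1). The projector onto W = col(U) is P = U (U^T U)^(-1) U^T.
Compute U^T U =
  [23],
and U^T v = (2).
Solve U^T U · c = U^T v for the coefficients: c = (2/23). The projection is proj_W(v) = U c.
Check: (v - proj_W(v)) · u_1 = 0  (should be 0).
Result: proj_W(v) = (4/23, 6/23, -2/23, -6/23).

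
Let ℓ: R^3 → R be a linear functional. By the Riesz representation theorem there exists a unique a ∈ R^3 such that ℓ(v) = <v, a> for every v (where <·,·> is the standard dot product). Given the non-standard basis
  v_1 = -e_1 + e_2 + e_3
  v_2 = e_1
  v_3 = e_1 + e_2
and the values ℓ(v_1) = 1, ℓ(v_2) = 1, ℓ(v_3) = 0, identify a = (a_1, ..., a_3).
a = (1, -1, 3)

Write a = (a_1, ..., a_3) in the standard basis. For each basis vector v_i, ℓ(v_i) = <v_i, a> is a linear equation in the a_j's. Collect the n equations into a matrix system V a = ℓ, where row i of V is v_i (expressed in the standard basis). Since V is invertible (lower-triangular with 1s on the diagonal, up to permutation), solve by back-substitution:
  V =
[[-1, 1, 1],
 [1, 0, 0],
 [1, 1, 0]]
  V a = (1, 1, 0)
Solving gives a = (1, -1, 3).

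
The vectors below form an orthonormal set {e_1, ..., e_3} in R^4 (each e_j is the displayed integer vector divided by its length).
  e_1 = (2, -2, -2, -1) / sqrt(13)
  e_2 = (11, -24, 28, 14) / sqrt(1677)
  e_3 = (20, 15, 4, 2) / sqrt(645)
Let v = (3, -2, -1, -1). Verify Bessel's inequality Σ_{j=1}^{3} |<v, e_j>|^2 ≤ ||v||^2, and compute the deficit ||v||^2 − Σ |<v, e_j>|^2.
Σ |<v, e_j>|^2 = 74/5; ||v||^2 = 15; deficit = 1/5

Write each e_j = u_j / sqrt(<u_j, u_j>) where u_j is the displayed integer vector. Then <v, e_j> = <v, u_j> / sqrt(<u_j, u_j>), so |<v, e_j>|^2 = <v, u_j>^2 / <u_j, u_j>.
Coefficients: <v, e_1> = 13/sqrt(13), <v, e_2> = 39/sqrt(1677), <v, e_3> = 24/sqrt(645).
Square and sum: Σ |<v, e_j>|^2 = 74/5.
Compute ||v||^2 = v·v = 15.
Deficit = 15 − 74/5 = 1/5 ≥ 0, confirming Bessel's inequality. (The deficit equals ||v − Σ <v,e_j> e_j||^2, the squared distance from v to span{e_j}.)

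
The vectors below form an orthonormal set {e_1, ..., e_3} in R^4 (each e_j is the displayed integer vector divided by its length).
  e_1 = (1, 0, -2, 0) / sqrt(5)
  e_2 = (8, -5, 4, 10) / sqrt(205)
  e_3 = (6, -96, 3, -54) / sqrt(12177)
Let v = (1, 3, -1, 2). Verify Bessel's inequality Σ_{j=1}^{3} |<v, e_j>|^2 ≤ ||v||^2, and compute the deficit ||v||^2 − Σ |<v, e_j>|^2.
Σ |<v, e_j>|^2 = 491/33; ||v||^2 = 15; deficit = 4/33

Write each e_j = u_j / sqrt(<u_j, u_j>) where u_j is the displayed integer vector. Then <v, e_j> = <v, u_j> / sqrt(<u_j, u_j>), so |<v, e_j>|^2 = <v, u_j>^2 / <u_j, u_j>.
Coefficients: <v, e_1> = 3/sqrt(5), <v, e_2> = 9/sqrt(205), <v, e_3> = -393/sqrt(12177).
Square and sum: Σ |<v, e_j>|^2 = 491/33.
Compute ||v||^2 = v·v = 15.
Deficit = 15 − 491/33 = 4/33 ≥ 0, confirming Bessel's inequality. (The deficit equals ||v − Σ <v,e_j> e_j||^2, the squared distance from v to span{e_j}.)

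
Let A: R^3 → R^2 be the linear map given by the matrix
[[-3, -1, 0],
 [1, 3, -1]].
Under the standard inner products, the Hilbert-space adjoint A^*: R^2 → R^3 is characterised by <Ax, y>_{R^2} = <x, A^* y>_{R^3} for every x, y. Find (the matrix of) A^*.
A^* = A^T =
[[-3, 1],
 [-1, 3],
 [0, -1]]

For real matrices with standard dot products, the defining identity <Ax, y> = <x, A^* y> gives (Ax)^T y = x^T (A^*) y, i.e. x^T A^T y = x^T (A^*) y. Since this holds for all x, y, we must have A^* = A^T. Therefore
A^* =
[[-3, 1],
 [-1, 3],
 [0, -1]].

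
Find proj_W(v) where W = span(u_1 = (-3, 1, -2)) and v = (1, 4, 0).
proj_W(v) = (-3/14, 1/14, -1/7)

Set up U = [u_1 | ... | u_1] ∈ R^(3×1). The projector onto W = col(U) is P = U (U^T U)^(-1) U^T.
Compute U^T U =
  [14],
and U^T v = (1).
Solve U^T U · c = U^T v for the coefficients: c = (1/14). The projection is proj_W(v) = U c.
Check: (v - proj_W(v)) · u_1 = 0  (should be 0).
Result: proj_W(v) = (-3/14, 1/14, -1/7).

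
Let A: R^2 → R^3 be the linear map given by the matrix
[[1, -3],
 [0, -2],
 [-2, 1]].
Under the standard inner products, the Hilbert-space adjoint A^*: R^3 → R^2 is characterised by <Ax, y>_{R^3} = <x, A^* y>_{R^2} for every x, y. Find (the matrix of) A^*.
A^* = A^T =
[[1, 0, -2],
 [-3, -2, 1]]

For real matrices with standard dot products, the defining identity <Ax, y> = <x, A^* y> gives (Ax)^T y = x^T (A^*) y, i.e. x^T A^T y = x^T (A^*) y. Since this holds for all x, y, we must have A^* = A^T. Therefore
A^* =
[[1, 0, -2],
 [-3, -2, 1]].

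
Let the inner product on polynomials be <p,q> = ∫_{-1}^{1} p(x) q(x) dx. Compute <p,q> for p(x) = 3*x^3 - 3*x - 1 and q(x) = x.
<p,q> = -4/5

Expand the product: p(x)·q(x) = 3*x^4 - 3*x^2 - x.
∫_{-1}^{1} of each monomial x^k gives [2/(k+1) if k even, 0 if k odd]. Integrating term-by-term (or equivalently evaluating the antiderivative F(x) = 3*x^5/5 - x^3 - x^2/2 at the endpoints):
  F(1) − F(−1) = -9/10 − (-1/10) = -4/5.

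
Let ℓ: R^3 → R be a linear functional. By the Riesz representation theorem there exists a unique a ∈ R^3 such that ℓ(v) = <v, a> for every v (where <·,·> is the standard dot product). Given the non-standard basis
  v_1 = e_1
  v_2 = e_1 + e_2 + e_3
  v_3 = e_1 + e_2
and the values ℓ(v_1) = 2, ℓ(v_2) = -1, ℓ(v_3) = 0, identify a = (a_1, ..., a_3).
a = (2, -2, -1)

Write a = (a_1, ..., a_3) in the standard basis. For each basis vector v_i, ℓ(v_i) = <v_i, a> is a linear equation in the a_j's. Collect the n equations into a matrix system V a = ℓ, where row i of V is v_i (expressed in the standard basis). Since V is invertible (lower-triangular with 1s on the diagonal, up to permutation), solve by back-substitution:
  V =
[[1, 0, 0],
 [1, 1, 1],
 [1, 1, 0]]
  V a = (2, -1, 0)
Solving gives a = (2, -2, -1).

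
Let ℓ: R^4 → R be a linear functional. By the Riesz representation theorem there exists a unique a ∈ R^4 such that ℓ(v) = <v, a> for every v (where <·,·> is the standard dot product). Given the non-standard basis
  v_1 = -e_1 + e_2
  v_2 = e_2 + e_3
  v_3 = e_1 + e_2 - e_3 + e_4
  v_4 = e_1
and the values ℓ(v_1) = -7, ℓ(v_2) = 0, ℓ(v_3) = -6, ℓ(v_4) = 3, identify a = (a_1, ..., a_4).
a = (3, -4, 4, -1)

Write a = (a_1, ..., a_4) in the standard basis. For each basis vector v_i, ℓ(v_i) = <v_i, a> is a linear equation in the a_j's. Collect the n equations into a matrix system V a = ℓ, where row i of V is v_i (expressed in the standard basis). Since V is invertible (lower-triangular with 1s on the diagonal, up to permutation), solve by back-substitution:
  V =
[[-1, 1, 0, 0],
 [0, 1, 1, 0],
 [1, 1, -1, 1],
 [1, 0, 0, 0]]
  V a = (-7, 0, -6, 3)
Solving gives a = (3, -4, 4, -1).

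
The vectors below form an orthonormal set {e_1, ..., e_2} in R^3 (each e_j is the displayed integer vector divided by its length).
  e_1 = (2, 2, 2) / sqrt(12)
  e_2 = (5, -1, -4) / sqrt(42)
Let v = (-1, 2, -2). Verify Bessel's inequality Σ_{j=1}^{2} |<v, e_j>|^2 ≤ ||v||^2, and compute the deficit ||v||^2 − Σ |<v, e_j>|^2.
Σ |<v, e_j>|^2 = 5/14; ||v||^2 = 9; deficit = 121/14

Write each e_j = u_j / sqrt(<u_j, u_j>) where u_j is the displayed integer vector. Then <v, e_j> = <v, u_j> / sqrt(<u_j, u_j>), so |<v, e_j>|^2 = <v, u_j>^2 / <u_j, u_j>.
Coefficients: <v, e_1> = -2/sqrt(12), <v, e_2> = 1/sqrt(42).
Square and sum: Σ |<v, e_j>|^2 = 5/14.
Compute ||v||^2 = v·v = 9.
Deficit = 9 − 5/14 = 121/14 ≥ 0, confirming Bessel's inequality. (The deficit equals ||v − Σ <v,e_j> e_j||^2, the squared distance from v to span{e_j}.)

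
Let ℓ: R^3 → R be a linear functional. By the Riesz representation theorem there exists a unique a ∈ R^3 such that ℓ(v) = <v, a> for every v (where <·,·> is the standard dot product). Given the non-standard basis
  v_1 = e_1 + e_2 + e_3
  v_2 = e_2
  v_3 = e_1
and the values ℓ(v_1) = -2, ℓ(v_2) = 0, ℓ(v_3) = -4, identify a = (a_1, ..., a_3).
a = (-4, 0, 2)

Write a = (a_1, ..., a_3) in the standard basis. For each basis vector v_i, ℓ(v_i) = <v_i, a> is a linear equation in the a_j's. Collect the n equations into a matrix system V a = ℓ, where row i of V is v_i (expressed in the standard basis). Since V is invertible (lower-triangular with 1s on the diagonal, up to permutation), solve by back-substitution:
  V =
[[1, 1, 1],
 [0, 1, 0],
 [1, 0, 0]]
  V a = (-2, 0, -4)
Solving gives a = (-4, 0, 2).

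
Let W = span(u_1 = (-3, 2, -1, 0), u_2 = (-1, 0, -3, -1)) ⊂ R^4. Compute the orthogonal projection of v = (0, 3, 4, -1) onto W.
proj_W(v) = (-49/59, 88/59, 205/59, 83/59)

Set up U = [u_1 | ... | u_2] ∈ R^(4×2). The projector onto W = col(U) is P = U (U^T U)^(-1) U^T.
Compute U^T U =
  [14, 6]
  [6, 11],
and U^T v = (2, -11).
Solve U^T U · c = U^T v for the coefficients: c = (44/59, -83/59). The projection is proj_W(v) = U c.
Check: (v - proj_W(v)) · u_1 = 0  (should be 0).
Check: (v - proj_W(v)) · u_2 = 0  (should be 0).
Result: proj_W(v) = (-49/59, 88/59, 205/59, 83/59).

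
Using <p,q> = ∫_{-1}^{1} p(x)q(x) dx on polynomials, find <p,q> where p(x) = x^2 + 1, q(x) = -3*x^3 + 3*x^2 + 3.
<p,q> = 56/5

Expand the product: p(x)·q(x) = -3*x^5 + 3*x^4 - 3*x^3 + 6*x^2 + 3.
∫_{-1}^{1} of each monomial x^k gives [2/(k+1) if k even, 0 if k odd]. Integrating term-by-term (or equivalently evaluating the antiderivative F(x) = -x^6/2 + 3*x^5/5 - 3*x^4/4 + 2*x^3 + 3*x at the endpoints):
  F(1) − F(−1) = 87/20 − (-137/20) = 56/5.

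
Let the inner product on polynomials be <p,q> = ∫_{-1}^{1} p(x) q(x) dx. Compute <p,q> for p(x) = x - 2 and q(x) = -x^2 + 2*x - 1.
<p,q> = 20/3

Expand the product: p(x)·q(x) = -x^3 + 4*x^2 - 5*x + 2.
∫_{-1}^{1} of each monomial x^k gives [2/(k+1) if k even, 0 if k odd]. Integrating term-by-term (or equivalently evaluating the antiderivative F(x) = -x^4/4 + 4*x^3/3 - 5*x^2/2 + 2*x at the endpoints):
  F(1) − F(−1) = 7/12 − (-73/12) = 20/3.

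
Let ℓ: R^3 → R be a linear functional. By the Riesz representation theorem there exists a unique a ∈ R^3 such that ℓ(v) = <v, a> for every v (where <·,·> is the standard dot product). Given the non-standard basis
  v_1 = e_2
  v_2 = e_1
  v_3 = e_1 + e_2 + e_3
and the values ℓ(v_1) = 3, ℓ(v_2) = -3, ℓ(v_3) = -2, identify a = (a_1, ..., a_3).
a = (-3, 3, -2)

Write a = (a_1, ..., a_3) in the standard basis. For each basis vector v_i, ℓ(v_i) = <v_i, a> is a linear equation in the a_j's. Collect the n equations into a matrix system V a = ℓ, where row i of V is v_i (expressed in the standard basis). Since V is invertible (lower-triangular with 1s on the diagonal, up to permutation), solve by back-substitution:
  V =
[[0, 1, 0],
 [1, 0, 0],
 [1, 1, 1]]
  V a = (3, -3, -2)
Solving gives a = (-3, 3, -2).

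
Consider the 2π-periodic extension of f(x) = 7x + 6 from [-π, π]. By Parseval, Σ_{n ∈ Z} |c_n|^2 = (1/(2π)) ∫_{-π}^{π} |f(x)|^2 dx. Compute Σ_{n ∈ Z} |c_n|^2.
Σ |c_n|^2 = 49π^2/3 + 36

Expand and integrate term by term over [-π, π]:
  ∫ (7x)^2 dx = 49·(2π^3/3); ∫ 2·7·(6)·x dx = 0 (odd integrand); ∫ 6^2 dx = 36·2π.
So (1/(2π)) ∫_{-π}^{π} (7x + 6)^2 dx = 49π^2/3 + 36 = 49π^2/3 + 36.
Parseval ⇒ Σ |c_n|^2 = 49π^2/3 + 36.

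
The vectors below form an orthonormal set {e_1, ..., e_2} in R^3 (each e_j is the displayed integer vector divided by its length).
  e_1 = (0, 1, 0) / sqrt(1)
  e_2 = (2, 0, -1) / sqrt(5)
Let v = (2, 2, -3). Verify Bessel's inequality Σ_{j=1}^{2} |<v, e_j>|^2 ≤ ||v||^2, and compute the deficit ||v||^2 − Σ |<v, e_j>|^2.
Σ |<v, e_j>|^2 = 69/5; ||v||^2 = 17; deficit = 16/5

Write each e_j = u_j / sqrt(<u_j, u_j>) where u_j is the displayed integer vector. Then <v, e_j> = <v, u_j> / sqrt(<u_j, u_j>), so |<v, e_j>|^2 = <v, u_j>^2 / <u_j, u_j>.
Coefficients: <v, e_1> = 2/sqrt(1), <v, e_2> = 7/sqrt(5).
Square and sum: Σ |<v, e_j>|^2 = 69/5.
Compute ||v||^2 = v·v = 17.
Deficit = 17 − 69/5 = 16/5 ≥ 0, confirming Bessel's inequality. (The deficit equals ||v − Σ <v,e_j> e_j||^2, the squared distance from v to span{e_j}.)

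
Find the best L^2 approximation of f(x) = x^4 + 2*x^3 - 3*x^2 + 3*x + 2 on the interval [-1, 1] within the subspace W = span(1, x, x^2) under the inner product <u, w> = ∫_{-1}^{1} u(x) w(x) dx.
g(x) = -15*x^2/7 + 21*x/5 + 67/35

The best approximation g ∈ W is the orthogonal projection of f onto W. Writing g = a_0 + a_1 x + a_2 x^2, the coefficients solve the normal equations G · a = b where
  G_{ij} = <φ_i, φ_j> and b_i = <f, φ_i>, with φ_0 = 1, φ_1 = x, φ_2 = x^2.
G =
  [2, 0, 2/3]
  [0, 2/3, 0]
  [2/3, 0, 2/5],
b = (12/5, 14/5, 44/105).
Solving gives a_0 = 67/35, a_1 = 21/5, a_2 = -15/7, so
  g(x) = -15*x^2/7 + 21*x/5 + 67/35.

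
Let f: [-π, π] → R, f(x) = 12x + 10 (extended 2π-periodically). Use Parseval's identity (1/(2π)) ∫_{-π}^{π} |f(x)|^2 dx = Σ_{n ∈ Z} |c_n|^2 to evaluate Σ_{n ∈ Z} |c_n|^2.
Σ |c_n|^2 = 48π^2 + 100

Expand and integrate term by term over [-π, π]:
  ∫ (12x)^2 dx = 144·(2π^3/3); ∫ 2·12·(10)·x dx = 0 (odd integrand); ∫ 10^2 dx = 100·2π.
So (1/(2π)) ∫_{-π}^{π} (12x + 10)^2 dx = 144π^2/3 + 100 = 48π^2 + 100.
Parseval ⇒ Σ |c_n|^2 = 48π^2 + 100.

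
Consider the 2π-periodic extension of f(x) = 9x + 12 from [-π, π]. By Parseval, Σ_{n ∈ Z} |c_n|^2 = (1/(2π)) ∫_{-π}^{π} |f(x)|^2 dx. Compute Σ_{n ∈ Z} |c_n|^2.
Σ |c_n|^2 = 27π^2 + 144

Expand and integrate term by term over [-π, π]:
  ∫ (9x)^2 dx = 81·(2π^3/3); ∫ 2·9·(12)·x dx = 0 (odd integrand); ∫ 12^2 dx = 144·2π.
So (1/(2π)) ∫_{-π}^{π} (9x + 12)^2 dx = 81π^2/3 + 144 = 27π^2 + 144.
Parseval ⇒ Σ |c_n|^2 = 27π^2 + 144.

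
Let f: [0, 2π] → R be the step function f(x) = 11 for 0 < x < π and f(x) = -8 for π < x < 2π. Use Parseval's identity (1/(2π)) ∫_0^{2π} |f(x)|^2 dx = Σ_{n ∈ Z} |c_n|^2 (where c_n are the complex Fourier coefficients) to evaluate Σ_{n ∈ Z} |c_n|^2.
Σ |c_n|^2 = 185/2

Parseval equates the L^2 energy of f (normalised by 1/(2π)) with the ℓ^2 sum of its Fourier coefficients: (1/(2π)) ∫_0^{2π} |f|^2 = Σ |c_n|^2.
Compute the left side: (1/(2π)) [∫_0^π 11^2 dx + ∫_π^{2π} (-8)^2 dx] = (1/(2π)) · (121π + 64π) = (121 + 64)/2 = 185/2.
So Σ_{n ∈ Z} |c_n|^2 = 185/2.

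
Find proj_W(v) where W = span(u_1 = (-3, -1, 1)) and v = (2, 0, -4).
proj_W(v) = (30/11, 10/11, -10/11)

Set up U = [u_1 | ... | u_1] ∈ R^(3×1). The projector onto W = col(U) is P = U (U^T U)^(-1) U^T.
Compute U^T U =
  [11],
and U^T v = (-10).
Solve U^T U · c = U^T v for the coefficients: c = (-10/11). The projection is proj_W(v) = U c.
Check: (v - proj_W(v)) · u_1 = 0  (should be 0).
Result: proj_W(v) = (30/11, 10/11, -10/11).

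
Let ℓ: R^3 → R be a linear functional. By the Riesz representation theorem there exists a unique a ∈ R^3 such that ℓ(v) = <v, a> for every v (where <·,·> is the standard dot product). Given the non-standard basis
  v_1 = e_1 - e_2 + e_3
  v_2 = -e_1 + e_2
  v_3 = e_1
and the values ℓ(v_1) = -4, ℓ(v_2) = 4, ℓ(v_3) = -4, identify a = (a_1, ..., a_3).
a = (-4, 0, 0)

Write a = (a_1, ..., a_3) in the standard basis. For each basis vector v_i, ℓ(v_i) = <v_i, a> is a linear equation in the a_j's. Collect the n equations into a matrix system V a = ℓ, where row i of V is v_i (expressed in the standard basis). Since V is invertible (lower-triangular with 1s on the diagonal, up to permutation), solve by back-substitution:
  V =
[[1, -1, 1],
 [-1, 1, 0],
 [1, 0, 0]]
  V a = (-4, 4, -4)
Solving gives a = (-4, 0, 0).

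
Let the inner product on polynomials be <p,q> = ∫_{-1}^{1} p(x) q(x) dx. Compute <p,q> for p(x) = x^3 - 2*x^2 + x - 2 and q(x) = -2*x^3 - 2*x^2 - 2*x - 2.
<p,q> = 80/7

Expand the product: p(x)·q(x) = -2*x^6 + 2*x^5 + 4*x^3 + 6*x^2 + 2*x + 4.
∫_{-1}^{1} of each monomial x^k gives [2/(k+1) if k even, 0 if k odd]. Integrating term-by-term (or equivalently evaluating the antiderivative F(x) = -2*x^7/7 + x^6/3 + x^4 + 2*x^3 + x^2 + 4*x at the endpoints):
  F(1) − F(−1) = 169/21 − (-71/21) = 80/7.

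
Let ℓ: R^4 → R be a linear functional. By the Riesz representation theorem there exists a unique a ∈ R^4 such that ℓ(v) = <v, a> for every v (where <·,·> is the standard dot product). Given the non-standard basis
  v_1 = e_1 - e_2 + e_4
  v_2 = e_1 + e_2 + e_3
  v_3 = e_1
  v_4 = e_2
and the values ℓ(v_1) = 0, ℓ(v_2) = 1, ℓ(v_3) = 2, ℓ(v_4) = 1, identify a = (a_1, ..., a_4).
a = (2, 1, -2, -1)

Write a = (a_1, ..., a_4) in the standard basis. For each basis vector v_i, ℓ(v_i) = <v_i, a> is a linear equation in the a_j's. Collect the n equations into a matrix system V a = ℓ, where row i of V is v_i (expressed in the standard basis). Since V is invertible (lower-triangular with 1s on the diagonal, up to permutation), solve by back-substitution:
  V =
[[1, -1, 0, 1],
 [1, 1, 1, 0],
 [1, 0, 0, 0],
 [0, 1, 0, 0]]
  V a = (0, 1, 2, 1)
Solving gives a = (2, 1, -2, -1).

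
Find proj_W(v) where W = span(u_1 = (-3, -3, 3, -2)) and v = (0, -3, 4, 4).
proj_W(v) = (-39/31, -39/31, 39/31, -26/31)

Set up U = [u_1 | ... | u_1] ∈ R^(4×1). The projector onto W = col(U) is P = U (U^T U)^(-1) U^T.
Compute U^T U =
  [31],
and U^T v = (13).
Solve U^T U · c = U^T v for the coefficients: c = (13/31). The projection is proj_W(v) = U c.
Check: (v - proj_W(v)) · u_1 = 0  (should be 0).
Result: proj_W(v) = (-39/31, -39/31, 39/31, -26/31).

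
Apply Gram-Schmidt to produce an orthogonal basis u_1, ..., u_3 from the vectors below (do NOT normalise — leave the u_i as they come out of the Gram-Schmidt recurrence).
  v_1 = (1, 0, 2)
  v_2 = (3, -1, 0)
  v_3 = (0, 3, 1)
Orthogonal basis:
  u_1 = (1, 0, 2)
  u_2 = (12/5, -1, -6/5)
  u_3 = (34/41, 102/41, -17/41)

Apply the Gram-Schmidt recurrence
  u_1 = v_1
  u_i = v_i − Σ_{j<i} ((v_i · u_j) / (u_j · u_j)) · u_j.

Step by step this gives:
  u_1 = (1, 0, 2)
  u_2 = (12/5, -1, -6/5)
  u_3 = (34/41, 102/41, -17/41)

Orthogonality check:
  u_2 · u_1 = 0 (should be 0)
  u_3 · u_1 = 0 (should be 0)
  u_3 · u_2 = 0 (should be 0)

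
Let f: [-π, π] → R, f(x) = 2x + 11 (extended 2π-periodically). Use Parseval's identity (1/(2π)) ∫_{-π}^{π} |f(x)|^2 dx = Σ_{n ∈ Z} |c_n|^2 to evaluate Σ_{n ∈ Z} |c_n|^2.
Σ |c_n|^2 = 4π^2/3 + 121

Expand and integrate term by term over [-π, π]:
  ∫ (2x)^2 dx = 4·(2π^3/3); ∫ 2·2·(11)·x dx = 0 (odd integrand); ∫ 11^2 dx = 121·2π.
So (1/(2π)) ∫_{-π}^{π} (2x + 11)^2 dx = 4π^2/3 + 121 = 4π^2/3 + 121.
Parseval ⇒ Σ |c_n|^2 = 4π^2/3 + 121.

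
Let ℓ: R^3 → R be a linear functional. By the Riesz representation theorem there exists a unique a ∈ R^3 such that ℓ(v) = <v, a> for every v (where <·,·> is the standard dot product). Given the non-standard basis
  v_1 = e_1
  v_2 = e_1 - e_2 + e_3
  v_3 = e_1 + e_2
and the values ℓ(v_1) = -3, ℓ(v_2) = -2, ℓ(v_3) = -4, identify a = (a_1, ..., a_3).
a = (-3, -1, 0)

Write a = (a_1, ..., a_3) in the standard basis. For each basis vector v_i, ℓ(v_i) = <v_i, a> is a linear equation in the a_j's. Collect the n equations into a matrix system V a = ℓ, where row i of V is v_i (expressed in the standard basis). Since V is invertible (lower-triangular with 1s on the diagonal, up to permutation), solve by back-substitution:
  V =
[[1, 0, 0],
 [1, -1, 1],
 [1, 1, 0]]
  V a = (-3, -2, -4)
Solving gives a = (-3, -1, 0).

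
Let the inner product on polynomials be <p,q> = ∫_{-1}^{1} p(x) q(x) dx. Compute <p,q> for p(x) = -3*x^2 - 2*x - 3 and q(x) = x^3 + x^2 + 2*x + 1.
<p,q> = -44/3

Expand the product: p(x)·q(x) = -3*x^5 - 5*x^4 - 11*x^3 - 10*x^2 - 8*x - 3.
∫_{-1}^{1} of each monomial x^k gives [2/(k+1) if k even, 0 if k odd]. Integrating term-by-term (or equivalently evaluating the antiderivative F(x) = -x^6/2 - x^5 - 11*x^4/4 - 10*x^3/3 - 4*x^2 - 3*x at the endpoints):
  F(1) − F(−1) = -175/12 − (1/12) = -44/3.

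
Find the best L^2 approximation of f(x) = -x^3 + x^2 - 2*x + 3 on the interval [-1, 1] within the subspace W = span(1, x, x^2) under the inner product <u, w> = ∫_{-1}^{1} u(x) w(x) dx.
g(x) = x^2 - 13*x/5 + 3

The best approximation g ∈ W is the orthogonal projection of f onto W. Writing g = a_0 + a_1 x + a_2 x^2, the coefficients solve the normal equations G · a = b where
  G_{ij} = <φ_i, φ_j> and b_i = <f, φ_i>, with φ_0 = 1, φ_1 = x, φ_2 = x^2.
G =
  [2, 0, 2/3]
  [0, 2/3, 0]
  [2/3, 0, 2/5],
b = (20/3, -26/15, 12/5).
Solving gives a_0 = 3, a_1 = -13/5, a_2 = 1, so
  g(x) = x^2 - 13*x/5 + 3.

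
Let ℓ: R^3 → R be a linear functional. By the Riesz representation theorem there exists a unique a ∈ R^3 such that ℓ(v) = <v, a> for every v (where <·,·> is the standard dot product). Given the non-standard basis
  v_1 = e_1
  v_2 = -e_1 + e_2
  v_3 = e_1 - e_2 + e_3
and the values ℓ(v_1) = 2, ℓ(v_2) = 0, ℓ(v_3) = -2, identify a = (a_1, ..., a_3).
a = (2, 2, -2)

Write a = (a_1, ..., a_3) in the standard basis. For each basis vector v_i, ℓ(v_i) = <v_i, a> is a linear equation in the a_j's. Collect the n equations into a matrix system V a = ℓ, where row i of V is v_i (expressed in the standard basis). Since V is invertible (lower-triangular with 1s on the diagonal, up to permutation), solve by back-substitution:
  V =
[[1, 0, 0],
 [-1, 1, 0],
 [1, -1, 1]]
  V a = (2, 0, -2)
Solving gives a = (2, 2, -2).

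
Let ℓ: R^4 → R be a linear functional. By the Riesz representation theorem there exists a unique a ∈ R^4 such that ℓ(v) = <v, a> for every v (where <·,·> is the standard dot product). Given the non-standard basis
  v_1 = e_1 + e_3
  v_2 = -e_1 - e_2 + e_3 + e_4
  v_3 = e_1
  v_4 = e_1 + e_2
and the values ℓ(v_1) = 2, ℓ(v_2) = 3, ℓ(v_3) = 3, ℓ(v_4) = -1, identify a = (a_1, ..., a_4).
a = (3, -4, -1, 3)

Write a = (a_1, ..., a_4) in the standard basis. For each basis vector v_i, ℓ(v_i) = <v_i, a> is a linear equation in the a_j's. Collect the n equations into a matrix system V a = ℓ, where row i of V is v_i (expressed in the standard basis). Since V is invertible (lower-triangular with 1s on the diagonal, up to permutation), solve by back-substitution:
  V =
[[1, 0, 1, 0],
 [-1, -1, 1, 1],
 [1, 0, 0, 0],
 [1, 1, 0, 0]]
  V a = (2, 3, 3, -1)
Solving gives a = (3, -4, -1, 3).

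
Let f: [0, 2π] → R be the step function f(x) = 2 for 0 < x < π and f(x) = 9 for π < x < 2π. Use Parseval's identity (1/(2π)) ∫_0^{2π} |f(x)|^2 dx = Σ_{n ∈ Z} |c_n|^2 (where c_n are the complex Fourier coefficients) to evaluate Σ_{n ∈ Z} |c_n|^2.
Σ |c_n|^2 = 85/2

Parseval equates the L^2 energy of f (normalised by 1/(2π)) with the ℓ^2 sum of its Fourier coefficients: (1/(2π)) ∫_0^{2π} |f|^2 = Σ |c_n|^2.
Compute the left side: (1/(2π)) [∫_0^π 2^2 dx + ∫_π^{2π} 9^2 dx] = (1/(2π)) · (4π + 81π) = (4 + 81)/2 = 85/2.
So Σ_{n ∈ Z} |c_n|^2 = 85/2.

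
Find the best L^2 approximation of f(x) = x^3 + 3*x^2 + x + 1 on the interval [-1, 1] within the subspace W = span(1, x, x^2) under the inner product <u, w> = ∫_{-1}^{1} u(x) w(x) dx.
g(x) = 3*x^2 + 8*x/5 + 1

The best approximation g ∈ W is the orthogonal projection of f onto W. Writing g = a_0 + a_1 x + a_2 x^2, the coefficients solve the normal equations G · a = b where
  G_{ij} = <φ_i, φ_j> and b_i = <f, φ_i>, with φ_0 = 1, φ_1 = x, φ_2 = x^2.
G =
  [2, 0, 2/3]
  [0, 2/3, 0]
  [2/3, 0, 2/5],
b = (4, 16/15, 28/15).
Solving gives a_0 = 1, a_1 = 8/5, a_2 = 3, so
  g(x) = 3*x^2 + 8*x/5 + 1.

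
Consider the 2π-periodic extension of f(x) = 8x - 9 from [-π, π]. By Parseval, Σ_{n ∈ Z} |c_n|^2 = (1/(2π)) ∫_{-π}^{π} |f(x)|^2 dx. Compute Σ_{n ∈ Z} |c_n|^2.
Σ |c_n|^2 = 64π^2/3 + 81

Expand and integrate term by term over [-π, π]:
  ∫ (8x)^2 dx = 64·(2π^3/3); ∫ 2·8·(-9)·x dx = 0 (odd integrand); ∫ (-9)^2 dx = 81·2π.
So (1/(2π)) ∫_{-π}^{π} (8x - 9)^2 dx = 64π^2/3 + 81 = 64π^2/3 + 81.
Parseval ⇒ Σ |c_n|^2 = 64π^2/3 + 81.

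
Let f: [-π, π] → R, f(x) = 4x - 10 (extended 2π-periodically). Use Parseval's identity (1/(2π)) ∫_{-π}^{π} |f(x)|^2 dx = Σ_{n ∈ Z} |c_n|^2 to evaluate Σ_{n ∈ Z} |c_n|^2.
Σ |c_n|^2 = 16π^2/3 + 100

Expand and integrate term by term over [-π, π]:
  ∫ (4x)^2 dx = 16·(2π^3/3); ∫ 2·4·(-10)·x dx = 0 (odd integrand); ∫ (-10)^2 dx = 100·2π.
So (1/(2π)) ∫_{-π}^{π} (4x - 10)^2 dx = 16π^2/3 + 100 = 16π^2/3 + 100.
Parseval ⇒ Σ |c_n|^2 = 16π^2/3 + 100.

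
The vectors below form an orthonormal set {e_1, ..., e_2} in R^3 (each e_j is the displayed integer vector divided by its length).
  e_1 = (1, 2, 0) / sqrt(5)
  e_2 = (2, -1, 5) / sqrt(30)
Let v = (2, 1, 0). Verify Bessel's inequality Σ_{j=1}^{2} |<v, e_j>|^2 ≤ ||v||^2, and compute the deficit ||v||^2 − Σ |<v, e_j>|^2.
Σ |<v, e_j>|^2 = 7/2; ||v||^2 = 5; deficit = 3/2

Write each e_j = u_j / sqrt(<u_j, u_j>) where u_j is the displayed integer vector. Then <v, e_j> = <v, u_j> / sqrt(<u_j, u_j>), so |<v, e_j>|^2 = <v, u_j>^2 / <u_j, u_j>.
Coefficients: <v, e_1> = 4/sqrt(5), <v, e_2> = 3/sqrt(30).
Square and sum: Σ |<v, e_j>|^2 = 7/2.
Compute ||v||^2 = v·v = 5.
Deficit = 5 − 7/2 = 3/2 ≥ 0, confirming Bessel's inequality. (The deficit equals ||v − Σ <v,e_j> e_j||^2, the squared distance from v to span{e_j}.)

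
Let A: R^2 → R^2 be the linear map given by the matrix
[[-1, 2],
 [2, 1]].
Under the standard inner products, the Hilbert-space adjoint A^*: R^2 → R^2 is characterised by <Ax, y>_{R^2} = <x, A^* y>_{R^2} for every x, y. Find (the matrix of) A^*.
A^* = A^T =
[[-1, 2],
 [2, 1]]

For real matrices with standard dot products, the defining identity <Ax, y> = <x, A^* y> gives (Ax)^T y = x^T (A^*) y, i.e. x^T A^T y = x^T (A^*) y. Since this holds for all x, y, we must have A^* = A^T. Therefore
A^* =
[[-1, 2],
 [2, 1]].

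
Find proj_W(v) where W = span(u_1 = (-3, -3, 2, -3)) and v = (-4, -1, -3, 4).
proj_W(v) = (9/31, 9/31, -6/31, 9/31)

Set up U = [u_1 | ... | u_1] ∈ R^(4×1). The projector onto W = col(U) is P = U (U^T U)^(-1) U^T.
Compute U^T U =
  [31],
and U^T v = (-3).
Solve U^T U · c = U^T v for the coefficients: c = (-3/31). The projection is proj_W(v) = U c.
Check: (v - proj_W(v)) · u_1 = 0  (should be 0).
Result: proj_W(v) = (9/31, 9/31, -6/31, 9/31).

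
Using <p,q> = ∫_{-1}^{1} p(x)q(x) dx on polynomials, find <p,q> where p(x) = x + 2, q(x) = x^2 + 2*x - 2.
<p,q> = -16/3

Expand the product: p(x)·q(x) = x^3 + 4*x^2 + 2*x - 4.
∫_{-1}^{1} of each monomial x^k gives [2/(k+1) if k even, 0 if k odd]. Integrating term-by-term (or equivalently evaluating the antiderivative F(x) = x^4/4 + 4*x^3/3 + x^2 - 4*x at the endpoints):
  F(1) − F(−1) = -17/12 − (47/12) = -16/3.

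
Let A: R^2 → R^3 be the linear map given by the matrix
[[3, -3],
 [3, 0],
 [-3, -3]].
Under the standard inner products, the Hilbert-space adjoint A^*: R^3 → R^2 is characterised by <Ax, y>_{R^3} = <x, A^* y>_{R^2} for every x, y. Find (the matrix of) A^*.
A^* = A^T =
[[3, 3, -3],
 [-3, 0, -3]]

For real matrices with standard dot products, the defining identity <Ax, y> = <x, A^* y> gives (Ax)^T y = x^T (A^*) y, i.e. x^T A^T y = x^T (A^*) y. Since this holds for all x, y, we must have A^* = A^T. Therefore
A^* =
[[3, 3, -3],
 [-3, 0, -3]].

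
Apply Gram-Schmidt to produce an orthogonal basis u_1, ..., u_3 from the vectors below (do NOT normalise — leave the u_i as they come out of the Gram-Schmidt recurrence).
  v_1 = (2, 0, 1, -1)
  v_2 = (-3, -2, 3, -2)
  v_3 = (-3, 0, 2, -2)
Orthogonal basis:
  u_1 = (2, 0, 1, -1)
  u_2 = (-8/3, -2, 19/6, -13/6)
  u_3 = (-63/155, 224/155, 7/155, -119/155)

Apply the Gram-Schmidt recurrence
  u_1 = v_1
  u_i = v_i − Σ_{j<i} ((v_i · u_j) / (u_j · u_j)) · u_j.

Step by step this gives:
  u_1 = (2, 0, 1, -1)
  u_2 = (-8/3, -2, 19/6, -13/6)
  u_3 = (-63/155, 224/155, 7/155, -119/155)

Orthogonality check:
  u_2 · u_1 = 0 (should be 0)
  u_3 · u_1 = 0 (should be 0)
  u_3 · u_2 = 0 (should be 0)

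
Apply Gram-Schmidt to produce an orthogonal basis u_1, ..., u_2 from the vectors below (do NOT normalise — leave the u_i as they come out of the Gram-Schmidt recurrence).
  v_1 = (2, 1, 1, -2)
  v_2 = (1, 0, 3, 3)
Orthogonal basis:
  u_1 = (2, 1, 1, -2)
  u_2 = (6/5, 1/10, 31/10, 14/5)

Apply the Gram-Schmidt recurrence
  u_1 = v_1
  u_i = v_i − Σ_{j<i} ((v_i · u_j) / (u_j · u_j)) · u_j.

Step by step this gives:
  u_1 = (2, 1, 1, -2)
  u_2 = (6/5, 1/10, 31/10, 14/5)

Orthogonality check:
  u_2 · u_1 = 0 (should be 0)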